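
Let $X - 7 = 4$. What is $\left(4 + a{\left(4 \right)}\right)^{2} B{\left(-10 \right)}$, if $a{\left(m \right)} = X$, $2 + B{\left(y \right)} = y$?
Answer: $-2700$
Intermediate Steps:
$X = 11$ ($X = 7 + 4 = 11$)
$B{\left(y \right)} = -2 + y$
$a{\left(m \right)} = 11$
$\left(4 + a{\left(4 \right)}\right)^{2} B{\left(-10 \right)} = \left(4 + 11\right)^{2} \left(-2 - 10\right) = 15^{2} \left(-12\right) = 225 \left(-12\right) = -2700$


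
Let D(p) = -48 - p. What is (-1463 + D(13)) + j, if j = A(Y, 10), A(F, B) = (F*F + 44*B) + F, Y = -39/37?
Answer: -1483918/1369 ≈ -1083.9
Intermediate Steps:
Y = -39/37 (Y = -39*1/37 = -39/37 ≈ -1.0541)
A(F, B) = F + F² + 44*B (A(F, B) = (F² + 44*B) + F = F + F² + 44*B)
j = 602438/1369 (j = -39/37 + (-39/37)² + 44*10 = -39/37 + 1521/1369 + 440 = 602438/1369 ≈ 440.06)
(-1463 + D(13)) + j = (-1463 + (-48 - 1*13)) + 602438/1369 = (-1463 + (-48 - 13)) + 602438/1369 = (-1463 - 61) + 602438/1369 = -1524 + 602438/1369 = -1483918/1369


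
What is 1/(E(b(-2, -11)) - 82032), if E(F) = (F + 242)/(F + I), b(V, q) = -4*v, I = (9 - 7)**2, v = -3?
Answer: -8/656129 ≈ -1.2193e-5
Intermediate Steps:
I = 4 (I = 2**2 = 4)
b(V, q) = 12 (b(V, q) = -4*(-3) = 12)
E(F) = (242 + F)/(4 + F) (E(F) = (F + 242)/(F + 4) = (242 + F)/(4 + F))
1/(E(b(-2, -11)) - 82032) = 1/((242 + 12)/(4 + 12) - 82032) = 1/(254/16 - 82032) = 1/((1/16)*254 - 82032) = 1/(127/8 - 82032) = 1/(-656129/8) = -8/656129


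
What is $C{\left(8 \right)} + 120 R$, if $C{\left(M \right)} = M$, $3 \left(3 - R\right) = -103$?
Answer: $4488$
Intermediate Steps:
$R = \frac{112}{3}$ ($R = 3 - - \frac{103}{3} = 3 + \frac{103}{3} = \frac{112}{3} \approx 37.333$)
$C{\left(8 \right)} + 120 R = 8 + 120 \cdot \frac{112}{3} = 8 + 4480 = 4488$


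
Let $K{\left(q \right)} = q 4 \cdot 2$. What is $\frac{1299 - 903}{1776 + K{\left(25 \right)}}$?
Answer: $\frac{99}{494} \approx 0.2004$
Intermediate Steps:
$K{\left(q \right)} = 8 q$ ($K{\left(q \right)} = 4 q 2 = 8 q$)
$\frac{1299 - 903}{1776 + K{\left(25 \right)}} = \frac{1299 - 903}{1776 + 8 \cdot 25} = \frac{396}{1776 + 200} = \frac{396}{1976} = 396 \cdot \frac{1}{1976} = \frac{99}{494}$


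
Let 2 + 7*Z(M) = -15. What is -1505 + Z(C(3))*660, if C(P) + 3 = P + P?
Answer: -21755/7 ≈ -3107.9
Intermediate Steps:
C(P) = -3 + 2*P (C(P) = -3 + (P + P) = -3 + 2*P)
Z(M) = -17/7 (Z(M) = -2/7 + (1/7)*(-15) = -2/7 - 15/7 = -17/7)
-1505 + Z(C(3))*660 = -1505 - 17/7*660 = -1505 - 11220/7 = -21755/7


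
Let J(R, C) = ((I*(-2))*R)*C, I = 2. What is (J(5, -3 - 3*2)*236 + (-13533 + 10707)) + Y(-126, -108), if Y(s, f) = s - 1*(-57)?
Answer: 39585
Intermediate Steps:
Y(s, f) = 57 + s (Y(s, f) = s + 57 = 57 + s)
J(R, C) = -4*C*R (J(R, C) = ((2*(-2))*R)*C = (-4*R)*C = -4*C*R)
(J(5, -3 - 3*2)*236 + (-13533 + 10707)) + Y(-126, -108) = (-4*(-3 - 3*2)*5*236 + (-13533 + 10707)) + (57 - 126) = (-4*(-3 - 6)*5*236 - 2826) - 69 = (-4*(-9)*5*236 - 2826) - 69 = (180*236 - 2826) - 69 = (42480 - 2826) - 69 = 39654 - 69 = 39585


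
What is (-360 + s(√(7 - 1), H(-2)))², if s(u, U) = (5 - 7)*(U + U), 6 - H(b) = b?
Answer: 153664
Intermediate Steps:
H(b) = 6 - b
s(u, U) = -4*U
(-360 + s(√(7 - 1), H(-2)))² = (-360 - 4*(6 - 1*(-2)))² = (-360 - 4*(6 + 2))² = (-360 - 4*8)² = (-360 - 32)² = (-392)² = 153664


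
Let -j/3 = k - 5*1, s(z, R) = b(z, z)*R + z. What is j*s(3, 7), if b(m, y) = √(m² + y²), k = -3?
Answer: 72 + 504*√2 ≈ 784.76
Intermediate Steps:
s(z, R) = z + R*√2*√(z²) (s(z, R) = √(z² + z²)*R + z = √(2*z²)*R + z = (√2*√(z²))*R + z = R*√2*√(z²) + z = z + R*√2*√(z²))
j = 24 (j = -3*(-3 - 5*1) = -3*(-3 - 5) = -3*(-8) = 24)
j*s(3, 7) = 24*(3 + 7*√2*√(3²)) = 24*(3 + 7*√2*√9) = 24*(3 + 7*√2*3) = 24*(3 + 21*√2) = 72 + 504*√2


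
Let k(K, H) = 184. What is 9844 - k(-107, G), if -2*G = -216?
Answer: 9660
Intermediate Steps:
G = 108 (G = -1/2*(-216) = 108)
9844 - k(-107, G) = 9844 - 1*184 = 9844 - 184 = 9660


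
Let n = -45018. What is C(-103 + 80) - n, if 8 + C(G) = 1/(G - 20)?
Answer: 1935429/43 ≈ 45010.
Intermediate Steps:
C(G) = -8 + 1/(-20 + G) (C(G) = -8 + 1/(G - 20) = -8 + 1/(-20 + G))
C(-103 + 80) - n = (161 - 8*(-103 + 80))/(-20 + (-103 + 80)) - 1*(-45018) = (161 - 8*(-23))/(-20 - 23) + 45018 = (161 + 184)/(-43) + 45018 = -1/43*345 + 45018 = -345/43 + 45018 = 1935429/43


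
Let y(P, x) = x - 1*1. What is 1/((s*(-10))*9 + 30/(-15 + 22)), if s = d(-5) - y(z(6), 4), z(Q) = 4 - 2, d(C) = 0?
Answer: 7/1920 ≈ 0.0036458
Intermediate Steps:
z(Q) = 2
y(P, x) = -1 + x (y(P, x) = x - 1 = -1 + x)
s = -3 (s = 0 - (-1 + 4) = 0 - 1*3 = 0 - 3 = -3)
1/((s*(-10))*9 + 30/(-15 + 22)) = 1/(-3*(-10)*9 + 30/(-15 + 22)) = 1/(30*9 + 30/7) = 1/(270 + (⅐)*30) = 1/(270 + 30/7) = 1/(1920/7) = 7/1920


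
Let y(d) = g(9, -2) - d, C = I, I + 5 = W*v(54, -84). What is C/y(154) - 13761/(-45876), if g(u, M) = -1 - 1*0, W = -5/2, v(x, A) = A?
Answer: -484775/474052 ≈ -1.0226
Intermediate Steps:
W = -5/2 (W = -5*½ = -5/2 ≈ -2.5000)
g(u, M) = -1 (g(u, M) = -1 + 0 = -1)
I = 205 (I = -5 - 5/2*(-84) = -5 + 210 = 205)
C = 205
y(d) = -1 - d
C/y(154) - 13761/(-45876) = 205/(-1 - 1*154) - 13761/(-45876) = 205/(-1 - 154) - 13761*(-1/45876) = 205/(-155) + 4587/15292 = 205*(-1/155) + 4587/15292 = -41/31 + 4587/15292 = -484775/474052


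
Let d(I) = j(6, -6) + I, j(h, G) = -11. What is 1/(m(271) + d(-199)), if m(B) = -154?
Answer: -1/364 ≈ -0.0027473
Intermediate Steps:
d(I) = -11 + I
1/(m(271) + d(-199)) = 1/(-154 + (-11 - 199)) = 1/(-154 - 210) = 1/(-364) = -1/364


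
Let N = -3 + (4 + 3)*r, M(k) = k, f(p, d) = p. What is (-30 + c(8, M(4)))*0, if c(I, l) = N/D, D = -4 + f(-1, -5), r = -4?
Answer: 0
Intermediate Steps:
N = -31 (N = -3 + (4 + 3)*(-4) = -3 + 7*(-4) = -3 - 28 = -31)
D = -5 (D = -4 - 1 = -5)
c(I, l) = 31/5 (c(I, l) = -31/(-5) = -31*(-⅕) = 31/5)
(-30 + c(8, M(4)))*0 = (-30 + 31/5)*0 = -119/5*0 = 0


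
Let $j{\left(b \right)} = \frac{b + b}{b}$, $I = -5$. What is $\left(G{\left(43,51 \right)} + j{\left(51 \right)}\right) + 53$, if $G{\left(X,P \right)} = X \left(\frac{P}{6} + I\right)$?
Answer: $\frac{411}{2} \approx 205.5$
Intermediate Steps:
$j{\left(b \right)} = 2$ ($j{\left(b \right)} = \frac{2 b}{b} = 2$)
$G{\left(X,P \right)} = X \left(-5 + \frac{P}{6}\right)$ ($G{\left(X,P \right)} = X \left(\frac{P}{6} - 5\right) = X \left(-5 + \frac{P}{6}\right)$)
$\left(G{\left(43,51 \right)} + j{\left(51 \right)}\right) + 53 = \left(\frac{1}{6} \cdot 43 \left(-30 + 51\right) + 2\right) + 53 = \left(\frac{1}{6} \cdot 43 \cdot 21 + 2\right) + 53 = \left(\frac{301}{2} + 2\right) + 53 = \frac{305}{2} + 53 = \frac{411}{2}$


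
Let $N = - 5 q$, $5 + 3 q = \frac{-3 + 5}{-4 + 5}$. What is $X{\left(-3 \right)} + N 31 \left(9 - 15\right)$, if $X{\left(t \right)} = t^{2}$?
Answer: $-921$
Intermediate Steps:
$q = -1$ ($q = - \frac{5}{3} + \frac{\left(-3 + 5\right) \frac{1}{-4 + 5}}{3} = - \frac{5}{3} + \frac{2 \cdot 1^{-1}}{3} = - \frac{5}{3} + \frac{2 \cdot 1}{3} = - \frac{5}{3} + \frac{1}{3} \cdot 2 = - \frac{5}{3} + \frac{2}{3} = -1$)
$N = 5$ ($N = \left(-5\right) \left(-1\right) = 5$)
$X{\left(-3 \right)} + N 31 \left(9 - 15\right) = \left(-3\right)^{2} + 5 \cdot 31 \left(9 - 15\right) = 9 + 155 \left(9 - 15\right) = 9 + 155 \left(-6\right) = 9 - 930 = -921$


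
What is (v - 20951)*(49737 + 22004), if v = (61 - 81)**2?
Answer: -1474349291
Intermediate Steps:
v = 400 (v = (-20)**2 = 400)
(v - 20951)*(49737 + 22004) = (400 - 20951)*(49737 + 22004) = -20551*71741 = -1474349291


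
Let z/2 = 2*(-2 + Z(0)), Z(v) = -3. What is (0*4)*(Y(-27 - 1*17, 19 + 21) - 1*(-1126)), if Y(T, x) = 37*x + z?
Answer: 0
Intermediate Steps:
z = -20 (z = 2*(2*(-2 - 3)) = 2*(2*(-5)) = 2*(-10) = -20)
Y(T, x) = -20 + 37*x (Y(T, x) = 37*x - 20 = -20 + 37*x)
(0*4)*(Y(-27 - 1*17, 19 + 21) - 1*(-1126)) = (0*4)*((-20 + 37*(19 + 21)) - 1*(-1126)) = 0*((-20 + 37*40) + 1126) = 0*((-20 + 1480) + 1126) = 0*(1460 + 1126) = 0*2586 = 0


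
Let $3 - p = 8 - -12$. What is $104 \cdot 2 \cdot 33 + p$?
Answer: $6847$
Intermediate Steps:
$p = -17$ ($p = 3 - \left(8 - -12\right) = 3 - \left(8 + 12\right) = 3 - 20 = -17$)
$104 \cdot 2 \cdot 33 + p = 104 \cdot 2 \cdot 33 - 17 = 104 \cdot 66 - 17 = 6864 - 17 = 6847$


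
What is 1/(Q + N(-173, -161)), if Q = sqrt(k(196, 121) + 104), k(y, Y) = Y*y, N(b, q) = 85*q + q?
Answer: -6923/95843948 - sqrt(5955)/95843948 ≈ -7.3037e-5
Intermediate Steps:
N(b, q) = 86*q
Q = 2*sqrt(5955) (Q = sqrt(121*196 + 104) = sqrt(23716 + 104) = sqrt(23820) = 2*sqrt(5955) ≈ 154.34)
1/(Q + N(-173, -161)) = 1/(2*sqrt(5955) + 86*(-161)) = 1/(2*sqrt(5955) - 13846) = 1/(-13846 + 2*sqrt(5955))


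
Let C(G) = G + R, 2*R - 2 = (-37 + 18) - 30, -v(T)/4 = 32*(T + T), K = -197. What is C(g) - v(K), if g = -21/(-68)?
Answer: -3430953/68 ≈ -50455.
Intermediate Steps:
v(T) = -256*T (v(T) = -128*(T + T) = -128*2*T = -256*T)
R = -47/2 (R = 1 + ((-37 + 18) - 30)/2 = 1 + (-19 - 30)/2 = 1 + (½)*(-49) = 1 - 49/2 = -47/2 ≈ -23.500)
g = 21/68 (g = -21*(-1/68) = 21/68 ≈ 0.30882)
C(G) = -47/2 + G (C(G) = G - 47/2 = -47/2 + G)
C(g) - v(K) = (-47/2 + 21/68) - (-256)*(-197) = -1577/68 - 1*50432 = -1577/68 - 50432 = -3430953/68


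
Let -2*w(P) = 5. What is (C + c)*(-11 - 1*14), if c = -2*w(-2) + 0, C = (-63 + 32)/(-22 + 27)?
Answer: 30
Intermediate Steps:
w(P) = -5/2 (w(P) = -½*5 = -5/2)
C = -31/5 ≈ -6.2000
c = 5 (c = -2*(-5/2) + 0 = 5 + 0 = 5)
(C + c)*(-11 - 1*14) = (-31/5 + 5)*(-11 - 1*14) = -6*(-11 - 14)/5 = -6/5*(-25) = 30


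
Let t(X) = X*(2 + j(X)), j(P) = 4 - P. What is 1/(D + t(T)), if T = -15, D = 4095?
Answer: 1/3780 ≈ 0.00026455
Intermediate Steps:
t(X) = X*(6 - X) (t(X) = X*(2 + (4 - X)) = X*(6 - X))
1/(D + t(T)) = 1/(4095 - 15*(6 - 1*(-15))) = 1/(4095 - 15*(6 + 15)) = 1/(4095 - 15*21) = 1/(4095 - 315) = 1/3780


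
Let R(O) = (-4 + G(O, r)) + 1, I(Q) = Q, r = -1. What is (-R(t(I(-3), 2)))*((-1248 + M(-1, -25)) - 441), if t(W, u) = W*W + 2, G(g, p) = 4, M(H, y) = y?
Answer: 1714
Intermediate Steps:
t(W, u) = 2 + W**2 (t(W, u) = W**2 + 2 = 2 + W**2)
R(O) = 1 (R(O) = (-4 + 4) + 1 = 0 + 1 = 1)
(-R(t(I(-3), 2)))*((-1248 + M(-1, -25)) - 441) = (-1*1)*((-1248 - 25) - 441) = -(-1273 - 441) = -1*(-1714) = 1714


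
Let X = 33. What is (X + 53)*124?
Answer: 10664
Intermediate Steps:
(X + 53)*124 = (33 + 53)*124 = 86*124 = 10664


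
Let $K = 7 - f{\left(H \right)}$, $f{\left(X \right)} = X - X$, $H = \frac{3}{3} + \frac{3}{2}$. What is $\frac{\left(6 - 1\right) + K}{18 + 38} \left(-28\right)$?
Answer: $-6$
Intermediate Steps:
$H = \frac{5}{2}$ ($H = 3 \cdot \frac{1}{3} + 3 \cdot \frac{1}{2} = 1 + \frac{3}{2} = \frac{5}{2} \approx 2.5$)
$f{\left(X \right)} = 0$
$K = 7$ ($K = 7 - 0 = 7 + 0 = 7$)
$\frac{\left(6 - 1\right) + K}{18 + 38} \left(-28\right) = \frac{\left(6 - 1\right) + 7}{18 + 38} \left(-28\right) = \frac{5 + 7}{56} \left(-28\right) = \frac{1}{56} \cdot 12 \left(-28\right) = \frac{3}{14} \left(-28\right) = -6$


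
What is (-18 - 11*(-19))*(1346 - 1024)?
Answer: 61502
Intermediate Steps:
(-18 - 11*(-19))*(1346 - 1024) = (-18 + 209)*322 = 191*322 = 61502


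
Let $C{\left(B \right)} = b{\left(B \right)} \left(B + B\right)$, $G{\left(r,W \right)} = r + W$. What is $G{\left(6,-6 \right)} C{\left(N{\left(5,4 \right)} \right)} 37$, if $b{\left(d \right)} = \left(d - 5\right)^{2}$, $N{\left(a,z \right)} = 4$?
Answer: $0$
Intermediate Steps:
$G{\left(r,W \right)} = W + r$
$b{\left(d \right)} = \left(-5 + d\right)^{2}$
$C{\left(B \right)} = 2 B \left(-5 + B\right)^{2}$ ($C{\left(B \right)} = \left(-5 + B\right)^{2} \left(B + B\right) = \left(-5 + B\right)^{2} \cdot 2 B = 2 B \left(-5 + B\right)^{2}$)
$G{\left(6,-6 \right)} C{\left(N{\left(5,4 \right)} \right)} 37 = \left(-6 + 6\right) 2 \cdot 4 \left(-5 + 4\right)^{2} \cdot 37 = 0 \cdot 2 \cdot 4 \left(-1\right)^{2} \cdot 37 = 0 \cdot 2 \cdot 4 \cdot 1 \cdot 37 = 0 \cdot 8 \cdot 37 = 0 \cdot 37 = 0$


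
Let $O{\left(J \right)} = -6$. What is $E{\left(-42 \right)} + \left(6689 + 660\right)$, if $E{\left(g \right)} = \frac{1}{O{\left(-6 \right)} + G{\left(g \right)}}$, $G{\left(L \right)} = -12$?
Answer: $\frac{132281}{18} \approx 7348.9$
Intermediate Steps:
$E{\left(g \right)} = - \frac{1}{18}$ ($E{\left(g \right)} = \frac{1}{-6 - 12} = \frac{1}{-18} = - \frac{1}{18}$)
$E{\left(-42 \right)} + \left(6689 + 660\right) = - \frac{1}{18} + \left(6689 + 660\right) = - \frac{1}{18} + 7349 = \frac{132281}{18}$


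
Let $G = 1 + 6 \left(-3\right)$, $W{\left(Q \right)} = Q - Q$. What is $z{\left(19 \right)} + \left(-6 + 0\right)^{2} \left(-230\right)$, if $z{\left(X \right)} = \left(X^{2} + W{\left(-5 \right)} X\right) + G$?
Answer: $-7936$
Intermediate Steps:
$W{\left(Q \right)} = 0$
$G = -17$ ($G = 1 - 18 = -17$)
$z{\left(X \right)} = -17 + X^{2}$ ($z{\left(X \right)} = \left(X^{2} + 0 X\right) - 17 = \left(X^{2} + 0\right) - 17 = X^{2} - 17 = -17 + X^{2}$)
$z{\left(19 \right)} + \left(-6 + 0\right)^{2} \left(-230\right) = \left(-17 + 19^{2}\right) + \left(-6 + 0\right)^{2} \left(-230\right) = \left(-17 + 361\right) + \left(-6\right)^{2} \left(-230\right) = 344 + 36 \left(-230\right) = 344 - 8280 = -7936$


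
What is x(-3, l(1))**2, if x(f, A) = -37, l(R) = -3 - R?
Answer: 1369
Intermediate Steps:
x(-3, l(1))**2 = (-37)**2 = 1369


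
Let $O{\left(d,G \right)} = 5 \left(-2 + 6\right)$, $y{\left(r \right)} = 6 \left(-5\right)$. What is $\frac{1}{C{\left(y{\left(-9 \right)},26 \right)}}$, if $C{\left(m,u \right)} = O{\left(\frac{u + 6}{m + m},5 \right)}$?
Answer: $\frac{1}{20} \approx 0.05$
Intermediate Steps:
$y{\left(r \right)} = -30$
$O{\left(d,G \right)} = 20$ ($O{\left(d,G \right)} = 5 \cdot 4 = 20$)
$C{\left(m,u \right)} = 20$
$\frac{1}{C{\left(y{\left(-9 \right)},26 \right)}} = \frac{1}{20}$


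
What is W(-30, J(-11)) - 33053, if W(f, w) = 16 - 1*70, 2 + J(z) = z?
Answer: -33107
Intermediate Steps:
J(z) = -2 + z
W(f, w) = -54 (W(f, w) = 16 - 70 = -54)
W(-30, J(-11)) - 33053 = -54 - 33053 = -33107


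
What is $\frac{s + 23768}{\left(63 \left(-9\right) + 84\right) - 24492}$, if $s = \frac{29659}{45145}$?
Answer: $- \frac{357678673}{375832125} \approx -0.9517$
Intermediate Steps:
$s = \frac{29659}{45145}$ ($s = 29659 \cdot \frac{1}{45145} = \frac{29659}{45145} \approx 0.65697$)
$\frac{s + 23768}{\left(63 \left(-9\right) + 84\right) - 24492} = \frac{\frac{29659}{45145} + 23768}{\left(63 \left(-9\right) + 84\right) - 24492} = \frac{1073036019}{45145 \left(\left(-567 + 84\right) - 24492\right)} = \frac{1073036019}{45145 \left(-483 - 24492\right)} = \frac{1073036019}{45145 \left(-24975\right)} = \frac{1073036019}{45145} \left(- \frac{1}{24975}\right) = - \frac{357678673}{375832125}$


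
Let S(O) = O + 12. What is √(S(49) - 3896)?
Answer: I*√3835 ≈ 61.927*I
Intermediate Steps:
S(O) = 12 + O
√(S(49) - 3896) = √((12 + 49) - 3896) = √(61 - 3896) = √(-3835) = I*√3835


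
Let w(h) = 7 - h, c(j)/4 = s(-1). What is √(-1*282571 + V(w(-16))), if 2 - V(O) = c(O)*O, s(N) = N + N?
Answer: I*√282385 ≈ 531.4*I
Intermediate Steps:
s(N) = 2*N
c(j) = -8 (c(j) = 4*(2*(-1)) = 4*(-2) = -8)
V(O) = 2 + 8*O (V(O) = 2 - (-8)*O = 2 + 8*O)
√(-1*282571 + V(w(-16))) = √(-1*282571 + (2 + 8*(7 - 1*(-16)))) = √(-282571 + (2 + 8*(7 + 16))) = √(-282571 + (2 + 8*23)) = √(-282571 + (2 + 184)) = √(-282571 + 186) = √(-282385) = I*√282385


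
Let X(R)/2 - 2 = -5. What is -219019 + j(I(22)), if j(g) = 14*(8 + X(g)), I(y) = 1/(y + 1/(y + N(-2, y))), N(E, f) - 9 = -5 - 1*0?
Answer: -218991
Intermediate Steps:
X(R) = -6 (X(R) = 4 + 2*(-5) = 4 - 10 = -6)
N(E, f) = 4 (N(E, f) = 9 + (-5 - 1*0) = 9 + (-5 + 0) = 9 - 5 = 4)
I(y) = 1/(y + 1/(4 + y)) (I(y) = 1/(y + 1/(y + 4)) = 1/(y + 1/(4 + y)))
j(g) = 28 (j(g) = 14*(8 - 6) = 14*2 = 28)
-219019 + j(I(22)) = -219019 + 28 = -218991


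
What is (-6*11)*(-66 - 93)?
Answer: 10494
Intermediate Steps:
(-6*11)*(-66 - 93) = -66*(-159) = 10494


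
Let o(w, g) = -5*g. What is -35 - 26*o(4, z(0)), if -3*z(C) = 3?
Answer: -165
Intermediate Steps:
z(C) = -1 (z(C) = -⅓*3 = -1)
-35 - 26*o(4, z(0)) = -35 - (-130)*(-1) = -35 - 26*5 = -35 - 130 = -165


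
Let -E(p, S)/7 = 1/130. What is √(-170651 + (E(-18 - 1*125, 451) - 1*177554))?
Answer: I*√5884665410/130 ≈ 590.09*I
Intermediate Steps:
E(p, S) = -7/130
√(-170651 + (E(-18 - 1*125, 451) - 1*177554)) = √(-170651 + (-7/130 - 1*177554)) = √(-170651 + (-7/130 - 177554)) = √(-170651 - 23082027/130) = √(-45266657/130) = I*√5884665410/130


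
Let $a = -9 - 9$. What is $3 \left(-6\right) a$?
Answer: $324$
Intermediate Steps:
$a = -18$ ($a = -9 - 9 = -18$)
$3 \left(-6\right) a = 3 \left(-6\right) \left(-18\right) = \left(-18\right) \left(-18\right) = 324$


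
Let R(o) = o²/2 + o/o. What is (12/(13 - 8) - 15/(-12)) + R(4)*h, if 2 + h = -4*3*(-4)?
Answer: 8353/20 ≈ 417.65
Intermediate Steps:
h = 46 (h = -2 - 4*3*(-4) = -2 - 12*(-4) = -2 + 48 = 46)
R(o) = 1 + o²/2 (R(o) = o²*(½) + 1 = o²/2 + 1 = 1 + o²/2)
(12/(13 - 8) - 15/(-12)) + R(4)*h = (12/(13 - 8) - 15/(-12)) + (1 + (½)*4²)*46 = (12/5 - 15*(-1/12)) + (1 + (½)*16)*46 = (12*(⅕) + 5/4) + (1 + 8)*46 = (12/5 + 5/4) + 9*46 = 73/20 + 414 = 8353/20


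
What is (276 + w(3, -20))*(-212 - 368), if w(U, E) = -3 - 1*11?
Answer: -151960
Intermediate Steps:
w(U, E) = -14 (w(U, E) = -3 - 11 = -14)
(276 + w(3, -20))*(-212 - 368) = (276 - 14)*(-212 - 368) = 262*(-580) = -151960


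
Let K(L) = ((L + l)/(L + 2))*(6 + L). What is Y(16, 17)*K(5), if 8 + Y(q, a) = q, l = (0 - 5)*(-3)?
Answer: 1760/7 ≈ 251.43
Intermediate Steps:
l = 15 (l = -5*(-3) = 15)
Y(q, a) = -8 + q
K(L) = (6 + L)*(15 + L)/(2 + L) (K(L) = ((L + 15)/(L + 2))*(6 + L) = ((15 + L)/(2 + L))*(6 + L) = (6 + L)*(15 + L)/(2 + L))
Y(16, 17)*K(5) = (-8 + 16)*((90 + 5² + 21*5)/(2 + 5)) = 8*((90 + 25 + 105)/7) = 8*((⅐)*220) = 8*(220/7) = 1760/7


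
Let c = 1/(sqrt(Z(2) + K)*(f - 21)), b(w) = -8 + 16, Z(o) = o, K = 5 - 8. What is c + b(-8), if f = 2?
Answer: 8 + I/19 ≈ 8.0 + 0.052632*I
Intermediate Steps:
K = -3
b(w) = 8
c = I/19 (c = 1/(sqrt(2 - 3)*(2 - 21)) = 1/(sqrt(-1)*(-19)) = 1/(I*(-19)) = 1/(-19*I) = I/19 ≈ 0.052632*I)
c + b(-8) = I/19 + 8 = 8 + I/19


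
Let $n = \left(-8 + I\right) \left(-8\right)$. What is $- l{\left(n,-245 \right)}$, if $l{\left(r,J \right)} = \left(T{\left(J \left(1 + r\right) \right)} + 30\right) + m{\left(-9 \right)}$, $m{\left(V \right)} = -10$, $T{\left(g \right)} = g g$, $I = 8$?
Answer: $-60045$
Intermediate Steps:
$n = 0$ ($n = \left(-8 + 8\right) \left(-8\right) = 0 \left(-8\right) = 0$)
$T{\left(g \right)} = g^{2}$
$l{\left(r,J \right)} = 20 + J^{2} \left(1 + r\right)^{2}$ ($l{\left(r,J \right)} = \left(\left(J \left(1 + r\right)\right)^{2} + 30\right) - 10 = \left(J^{2} \left(1 + r\right)^{2} + 30\right) - 10 = \left(30 + J^{2} \left(1 + r\right)^{2}\right) - 10 = 20 + J^{2} \left(1 + r\right)^{2}$)
$- l{\left(n,-245 \right)} = - (20 + \left(-245\right)^{2} \left(1 + 0\right)^{2}) = - (20 + 60025 \cdot 1^{2}) = - (20 + 60025 \cdot 1) = - (20 + 60025) = \left(-1\right) 60045 = -60045$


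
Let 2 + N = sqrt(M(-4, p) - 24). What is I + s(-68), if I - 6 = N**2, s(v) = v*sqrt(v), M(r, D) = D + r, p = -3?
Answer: 6 + (2 - I*sqrt(31))**2 - 136*I*sqrt(17) ≈ -21.0 - 583.01*I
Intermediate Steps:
s(v) = v**(3/2)
N = -2 + I*sqrt(31) (N = -2 + sqrt((-3 - 4) - 24) = -2 + sqrt(-7 - 24) = -2 + sqrt(-31) = -2 + I*sqrt(31) ≈ -2.0 + 5.5678*I)
I = 6 + (-2 + I*sqrt(31))**2 ≈ -21.0 - 22.271*I
I + s(-68) = (6 + (2 - I*sqrt(31))**2) + (-68)**(3/2) = (6 + (2 - I*sqrt(31))**2) - 136*I*sqrt(17) = 6 + (2 - I*sqrt(31))**2 - 136*I*sqrt(17)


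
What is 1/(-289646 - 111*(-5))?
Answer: -1/289091 ≈ -3.4591e-6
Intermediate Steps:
1/(-289646 - 111*(-5)) = 1/(-289646 + 555) = 1/(-289091) = -1/289091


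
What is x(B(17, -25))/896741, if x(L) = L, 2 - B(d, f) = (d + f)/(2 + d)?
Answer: 46/17038079 ≈ 2.6998e-6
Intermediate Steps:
B(d, f) = 2 - (d + f)/(2 + d)
x(B(17, -25))/896741 = ((4 + 17 - 1*(-25))/(2 + 17))/896741 = ((4 + 17 + 25)/19)*(1/896741) = ((1/19)*46)*(1/896741) = (46/19)*(1/896741) = 46/17038079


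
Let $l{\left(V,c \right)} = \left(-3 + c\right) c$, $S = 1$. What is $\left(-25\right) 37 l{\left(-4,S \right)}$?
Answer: $1850$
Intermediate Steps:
$l{\left(V,c \right)} = c \left(-3 + c\right)$
$\left(-25\right) 37 l{\left(-4,S \right)} = \left(-25\right) 37 \cdot 1 \left(-3 + 1\right) = - 925 \cdot 1 \left(-2\right) = \left(-925\right) \left(-2\right) = 1850$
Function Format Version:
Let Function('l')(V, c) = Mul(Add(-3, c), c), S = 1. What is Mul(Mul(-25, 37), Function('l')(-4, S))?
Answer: 1850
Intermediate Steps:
Function('l')(V, c) = Mul(c, Add(-3, c))
Mul(Mul(-25, 37), Function('l')(-4, S)) = Mul(Mul(-25, 37), Mul(1, Add(-3, 1))) = Mul(-925, Mul(1, -2)) = Mul(-925, -2) = 1850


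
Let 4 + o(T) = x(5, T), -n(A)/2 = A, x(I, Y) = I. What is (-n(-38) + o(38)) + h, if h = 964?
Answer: 889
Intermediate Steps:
n(A) = -2*A
o(T) = 1 (o(T) = -4 + 5 = 1)
(-n(-38) + o(38)) + h = (-(-2)*(-38) + 1) + 964 = (-1*76 + 1) + 964 = (-76 + 1) + 964 = -75 + 964 = 889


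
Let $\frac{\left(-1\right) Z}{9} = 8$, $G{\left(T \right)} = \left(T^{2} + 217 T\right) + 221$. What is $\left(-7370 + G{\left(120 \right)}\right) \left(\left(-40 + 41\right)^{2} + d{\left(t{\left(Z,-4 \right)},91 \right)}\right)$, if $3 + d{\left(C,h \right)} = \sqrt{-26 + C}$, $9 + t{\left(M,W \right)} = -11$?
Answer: $-66582 + 33291 i \sqrt{46} \approx -66582.0 + 2.2579 \cdot 10^{5} i$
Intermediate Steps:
$G{\left(T \right)} = 221 + T^{2} + 217 T$
$Z = -72$ ($Z = \left(-9\right) 8 = -72$)
$t{\left(M,W \right)} = -20$ ($t{\left(M,W \right)} = -9 - 11 = -20$)
$d{\left(C,h \right)} = -3 + \sqrt{-26 + C}$
$\left(-7370 + G{\left(120 \right)}\right) \left(\left(-40 + 41\right)^{2} + d{\left(t{\left(Z,-4 \right)},91 \right)}\right) = \left(-7370 + \left(221 + 120^{2} + 217 \cdot 120\right)\right) \left(\left(-40 + 41\right)^{2} - \left(3 - \sqrt{-26 - 20}\right)\right) = \left(-7370 + \left(221 + 14400 + 26040\right)\right) \left(1^{2} - \left(3 - \sqrt{-46}\right)\right) = \left(-7370 + 40661\right) \left(1 - \left(3 - i \sqrt{46}\right)\right) = 33291 \left(-2 + i \sqrt{46}\right) = -66582 + 33291 i \sqrt{46}$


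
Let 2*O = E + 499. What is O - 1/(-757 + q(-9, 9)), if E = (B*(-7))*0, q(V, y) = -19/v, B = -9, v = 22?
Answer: 8319871/33346 ≈ 249.50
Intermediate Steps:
q(V, y) = -19/22
E = 0 (E = -9*(-7)*0 = 63*0 = 0)
O = 499/2 (O = (0 + 499)/2 = (½)*499 = 499/2 ≈ 249.50)
O - 1/(-757 + q(-9, 9)) = 499/2 - 1/(-757 - 19/22) = 499/2 - 1/(-16673/22) = 499/2 - 1*(-22/16673) = 499/2 + 22/16673 = 8319871/33346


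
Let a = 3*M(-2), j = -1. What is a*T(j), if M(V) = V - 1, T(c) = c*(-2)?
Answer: -18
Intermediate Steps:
T(c) = -2*c
M(V) = -1 + V
a = -9 (a = 3*(-1 - 2) = 3*(-3) = -9)
a*T(j) = -(-18)*(-1) = -9*2 = -18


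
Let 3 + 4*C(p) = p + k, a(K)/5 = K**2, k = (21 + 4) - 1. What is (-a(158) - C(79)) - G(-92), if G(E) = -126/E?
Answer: -5742933/46 ≈ -1.2485e+5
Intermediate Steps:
k = 24 (k = 25 - 1 = 24)
a(K) = 5*K**2
C(p) = 21/4 + p/4 (C(p) = -3/4 + (p + 24)/4 = -3/4 + (24 + p)/4 = -3/4 + (6 + p/4) = 21/4 + p/4)
(-a(158) - C(79)) - G(-92) = (-5*158**2 - (21/4 + (1/4)*79)) - (-126)/(-92) = (-5*24964 - (21/4 + 79/4)) - (-126)*(-1)/92 = (-1*124820 - 1*25) - 1*63/46 = (-124820 - 25) - 63/46 = -124845 - 63/46 = -5742933/46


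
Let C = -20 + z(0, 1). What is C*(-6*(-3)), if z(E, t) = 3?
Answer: -306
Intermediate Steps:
C = -17 (C = -20 + 3 = -17)
C*(-6*(-3)) = -(-102)*(-3) = -17*18 = -306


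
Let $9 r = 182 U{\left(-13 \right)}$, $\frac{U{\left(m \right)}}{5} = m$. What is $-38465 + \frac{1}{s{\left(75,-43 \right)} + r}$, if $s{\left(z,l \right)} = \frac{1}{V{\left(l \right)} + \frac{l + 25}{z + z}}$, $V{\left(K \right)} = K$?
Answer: $- \frac{490542808427}{12752965} \approx -38465.0$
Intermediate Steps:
$s{\left(z,l \right)} = \frac{1}{l + \frac{25 + l}{2 z}}$ ($s{\left(z,l \right)} = \frac{1}{l + \frac{l + 25}{z + z}} = \frac{1}{l + \frac{25 + l}{2 z}}$)
$U{\left(m \right)} = 5 m$
$r = - \frac{11830}{9}$ ($r = \frac{182 \cdot 5 \left(-13\right)}{9} = \frac{182 \left(-65\right)}{9} = \frac{1}{9} \left(-11830\right) = - \frac{11830}{9} \approx -1314.4$)
$-38465 + \frac{1}{s{\left(75,-43 \right)} + r} = -38465 + \frac{1}{2 \cdot 75 \frac{1}{25 - 43 + 2 \left(-43\right) 75} - \frac{11830}{9}} = -38465 + \frac{1}{2 \cdot 75 \frac{1}{25 - 43 - 6450} - \frac{11830}{9}} = -38465 + \frac{1}{2 \cdot 75 \frac{1}{-6468} - \frac{11830}{9}} = -38465 + \frac{1}{2 \cdot 75 \left(- \frac{1}{6468}\right) - \frac{11830}{9}} = -38465 + \frac{1}{- \frac{25}{1078} - \frac{11830}{9}} = -38465 + \frac{1}{- \frac{12752965}{9702}} = -38465 - \frac{9702}{12752965} = - \frac{490542808427}{12752965}$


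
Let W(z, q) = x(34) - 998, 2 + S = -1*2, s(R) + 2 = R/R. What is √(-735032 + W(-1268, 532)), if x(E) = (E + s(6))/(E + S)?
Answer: I*√73602890/10 ≈ 857.92*I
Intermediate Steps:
s(R) = -1 (s(R) = -2 + R/R = -2 + 1 = -1)
S = -4 (S = -2 - 1*2 = -2 - 2 = -4)
x(E) = (-1 + E)/(-4 + E) (x(E) = (E - 1)/(E - 4) = (-1 + E)/(-4 + E))
W(z, q) = -9969/10 (W(z, q) = (-1 + 34)/(-4 + 34) - 998 = 33/30 - 998 = (1/30)*33 - 998 = 11/10 - 998 = -9969/10)
√(-735032 + W(-1268, 532)) = √(-735032 - 9969/10) = √(-7360289/10) = I*√73602890/10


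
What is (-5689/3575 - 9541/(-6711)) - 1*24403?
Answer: -585476575279/23991825 ≈ -24403.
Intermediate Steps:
(-5689/3575 - 9541/(-6711)) - 1*24403 = (-5689*1/3575 - 9541*(-1/6711)) - 24403 = (-5689/3575 + 9541/6711) - 24403 = -4069804/23991825 - 24403 = -585476575279/23991825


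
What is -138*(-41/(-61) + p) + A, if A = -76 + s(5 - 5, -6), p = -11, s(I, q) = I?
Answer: 82304/61 ≈ 1349.2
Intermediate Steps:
A = -76 (A = -76 + (5 - 5) = -76 + 0 = -76)
-138*(-41/(-61) + p) + A = -138*(-41/(-61) - 11) - 76 = -138*(-41*(-1/61) - 11) - 76 = -138*(41/61 - 11) - 76 = -138*(-630/61) - 76 = 86940/61 - 76 = 82304/61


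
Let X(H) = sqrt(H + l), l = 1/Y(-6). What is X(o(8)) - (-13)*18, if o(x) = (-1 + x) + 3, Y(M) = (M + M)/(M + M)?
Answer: 234 + sqrt(11) ≈ 237.32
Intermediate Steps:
Y(M) = 1 (Y(M) = (2*M)/((2*M)) = (2*M)*(1/(2*M)) = 1)
o(x) = 2 + x
l = 1 (l = 1/1 = 1)
X(H) = sqrt(1 + H) (X(H) = sqrt(H + 1) = sqrt(1 + H))
X(o(8)) - (-13)*18 = sqrt(1 + (2 + 8)) - (-13)*18 = sqrt(1 + 10) - 1*(-234) = sqrt(11) + 234 = 234 + sqrt(11)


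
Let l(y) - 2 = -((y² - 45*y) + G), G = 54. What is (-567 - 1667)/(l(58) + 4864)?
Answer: -1117/2029 ≈ -0.55052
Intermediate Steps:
l(y) = -52 - y² + 45*y (l(y) = 2 - ((y² - 45*y) + 54) = 2 - (54 + y² - 45*y) = 2 + (-54 - y² + 45*y) = -52 - y² + 45*y)
(-567 - 1667)/(l(58) + 4864) = (-567 - 1667)/((-52 - 1*58² + 45*58) + 4864) = -2234/((-52 - 1*3364 + 2610) + 4864) = -2234/((-52 - 3364 + 2610) + 4864) = -2234/(-806 + 4864) = -2234/4058 = -2234*1/4058 = -1117/2029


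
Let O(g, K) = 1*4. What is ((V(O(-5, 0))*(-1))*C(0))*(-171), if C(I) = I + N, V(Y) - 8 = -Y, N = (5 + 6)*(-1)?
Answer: -7524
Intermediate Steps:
N = -11 (N = 11*(-1) = -11)
O(g, K) = 4
V(Y) = 8 - Y
C(I) = -11 + I (C(I) = I - 11 = -11 + I)
((V(O(-5, 0))*(-1))*C(0))*(-171) = (((8 - 1*4)*(-1))*(-11 + 0))*(-171) = (((8 - 4)*(-1))*(-11))*(-171) = ((4*(-1))*(-11))*(-171) = -4*(-11)*(-171) = 44*(-171) = -7524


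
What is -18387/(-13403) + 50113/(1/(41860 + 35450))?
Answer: 51926385528477/13403 ≈ 3.8742e+9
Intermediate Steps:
-18387/(-13403) + 50113/(1/(41860 + 35450)) = -18387*(-1/13403) + 50113/(1/77310) = 18387/13403 + 50113/(1/77310) = 18387/13403 + 50113*77310 = 18387/13403 + 3874236030 = 51926385528477/13403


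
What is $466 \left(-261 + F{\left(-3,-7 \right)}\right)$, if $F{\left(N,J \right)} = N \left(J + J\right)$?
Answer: $-102054$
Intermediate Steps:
$F{\left(N,J \right)} = 2 J N$ ($F{\left(N,J \right)} = N 2 J = 2 J N$)
$466 \left(-261 + F{\left(-3,-7 \right)}\right) = 466 \left(-261 + 2 \left(-7\right) \left(-3\right)\right) = 466 \left(-261 + 42\right) = 466 \left(-219\right) = -102054$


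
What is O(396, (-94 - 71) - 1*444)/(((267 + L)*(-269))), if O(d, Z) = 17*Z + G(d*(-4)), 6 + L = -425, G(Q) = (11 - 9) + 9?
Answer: -5171/22058 ≈ -0.23443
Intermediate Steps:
G(Q) = 11 (G(Q) = 2 + 9 = 11)
L = -431 (L = -6 - 425 = -431)
O(d, Z) = 11 + 17*Z (O(d, Z) = 17*Z + 11 = 11 + 17*Z)
O(396, (-94 - 71) - 1*444)/(((267 + L)*(-269))) = (11 + 17*((-94 - 71) - 1*444))/(((267 - 431)*(-269))) = (11 + 17*(-165 - 444))/((-164*(-269))) = (11 + 17*(-609))/44116 = (11 - 10353)*(1/44116) = -10342*1/44116 = -5171/22058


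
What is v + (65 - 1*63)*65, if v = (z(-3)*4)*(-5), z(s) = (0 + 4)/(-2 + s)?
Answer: 146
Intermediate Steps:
z(s) = 4/(-2 + s)
v = 16 (v = ((4/(-2 - 3))*4)*(-5) = ((4/(-5))*4)*(-5) = ((4*(-1/5))*4)*(-5) = -4/5*4*(-5) = -16/5*(-5) = 16)
v + (65 - 1*63)*65 = 16 + (65 - 1*63)*65 = 16 + (65 - 63)*65 = 16 + 2*65 = 16 + 130 = 146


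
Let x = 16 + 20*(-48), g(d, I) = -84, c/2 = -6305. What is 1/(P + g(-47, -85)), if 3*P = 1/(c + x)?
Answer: -40662/3415609 ≈ -0.011905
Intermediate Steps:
c = -12610 (c = 2*(-6305) = -12610)
x = -944 (x = 16 - 960 = -944)
P = -1/40662 (P = 1/(3*(-12610 - 944)) = (1/3)/(-13554) = (1/3)*(-1/13554) = -1/40662 ≈ -2.4593e-5)
1/(P + g(-47, -85)) = 1/(-1/40662 - 84) = 1/(-3415609/40662) = -40662/3415609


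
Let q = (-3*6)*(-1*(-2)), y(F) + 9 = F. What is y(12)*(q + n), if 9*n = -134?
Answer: -458/3 ≈ -152.67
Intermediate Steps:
y(F) = -9 + F
n = -134/9 (n = (⅑)*(-134) = -134/9 ≈ -14.889)
q = -36 (q = -18*2 = -36)
y(12)*(q + n) = (-9 + 12)*(-36 - 134/9) = 3*(-458/9) = -458/3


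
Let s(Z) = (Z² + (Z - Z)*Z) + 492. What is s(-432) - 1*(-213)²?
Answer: 141747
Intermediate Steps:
s(Z) = 492 + Z² (s(Z) = (Z² + 0*Z) + 492 = (Z² + 0) + 492 = Z² + 492 = 492 + Z²)
s(-432) - 1*(-213)² = (492 + (-432)²) - 1*(-213)² = (492 + 186624) - 1*45369 = 187116 - 45369 = 141747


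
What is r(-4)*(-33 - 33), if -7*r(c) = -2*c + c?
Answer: 264/7 ≈ 37.714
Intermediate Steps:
r(c) = c/7 (r(c) = -(-2*c + c)/7 = -(-1)*c/7 = c/7)
r(-4)*(-33 - 33) = ((⅐)*(-4))*(-33 - 33) = -4/7*(-66) = 264/7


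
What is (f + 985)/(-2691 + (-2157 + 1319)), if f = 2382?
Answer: -3367/3529 ≈ -0.95409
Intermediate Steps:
(f + 985)/(-2691 + (-2157 + 1319)) = (2382 + 985)/(-2691 + (-2157 + 1319)) = 3367/(-2691 - 838) = 3367/(-3529) = 3367*(-1/3529) = -3367/3529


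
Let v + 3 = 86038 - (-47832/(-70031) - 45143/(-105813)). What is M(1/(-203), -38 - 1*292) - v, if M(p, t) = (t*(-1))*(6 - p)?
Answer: -126437183553065158/1504268611209 ≈ -84052.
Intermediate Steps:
M(p, t) = -t*(6 - p) (M(p, t) = (-t)*(6 - p) = -t*(6 - p))
v = 637527491458256/7410190203 (v = -3 + (86038 - (-47832/(-70031) - 45143/(-105813))) = -3 + (86038 - (-47832*(-1/70031) - 45143*(-1/105813))) = -3 + (86038 - (47832/70031 + 45143/105813)) = -3 + (86038 - 1*8222656849/7410190203) = -3 + (86038 - 8222656849/7410190203) = -3 + 637549722028865/7410190203 = 637527491458256/7410190203 ≈ 86034.)
M(1/(-203), -38 - 1*292) - v = (-38 - 1*292)*(-6 + 1/(-203)) - 1*637527491458256/7410190203 = (-38 - 292)*(-6 - 1/203) - 637527491458256/7410190203 = -330*(-1219/203) - 637527491458256/7410190203 = 402270/203 - 637527491458256/7410190203 = -126437183553065158/1504268611209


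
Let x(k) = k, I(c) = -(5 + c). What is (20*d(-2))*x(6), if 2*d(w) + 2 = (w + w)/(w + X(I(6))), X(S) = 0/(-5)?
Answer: 0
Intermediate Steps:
I(c) = -5 - c
X(S) = 0 (X(S) = 0*(-⅕) = 0)
d(w) = 0 (d(w) = -1 + ((w + w)/(w + 0))/2 = -1 + ((2*w)/w)/2 = -1 + (½)*2 = -1 + 1 = 0)
(20*d(-2))*x(6) = (20*0)*6 = 0*6 = 0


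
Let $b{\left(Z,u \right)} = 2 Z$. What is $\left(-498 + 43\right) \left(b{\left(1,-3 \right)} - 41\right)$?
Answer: $17745$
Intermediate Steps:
$\left(-498 + 43\right) \left(b{\left(1,-3 \right)} - 41\right) = \left(-498 + 43\right) \left(2 \cdot 1 - 41\right) = - 455 \left(2 - 41\right) = \left(-455\right) \left(-39\right) = 17745$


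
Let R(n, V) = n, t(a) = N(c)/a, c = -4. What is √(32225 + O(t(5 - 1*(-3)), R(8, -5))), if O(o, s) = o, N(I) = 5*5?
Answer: 5*√20626/4 ≈ 179.52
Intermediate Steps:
N(I) = 25
t(a) = 25/a
√(32225 + O(t(5 - 1*(-3)), R(8, -5))) = √(32225 + 25/(5 - 1*(-3))) = √(32225 + 25/(5 + 3)) = √(32225 + 25/8) = √(257825/8) = 5*√20626/4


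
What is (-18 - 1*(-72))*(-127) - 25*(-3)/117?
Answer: -267437/39 ≈ -6857.4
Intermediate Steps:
(-18 - 1*(-72))*(-127) - 25*(-3)/117 = (-18 + 72)*(-127) + 75*(1/117) = 54*(-127) + 25/39 = -6858 + 25/39 = -267437/39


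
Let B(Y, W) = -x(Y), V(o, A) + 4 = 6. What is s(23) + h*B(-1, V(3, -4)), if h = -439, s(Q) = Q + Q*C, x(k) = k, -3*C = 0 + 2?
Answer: -1294/3 ≈ -431.33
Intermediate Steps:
C = -⅔ (C = -(0 + 2)/3 = -⅓*2 = -⅔ ≈ -0.66667)
V(o, A) = 2 (V(o, A) = -4 + 6 = 2)
B(Y, W) = -Y
s(Q) = Q/3 (s(Q) = Q + Q*(-⅔) = Q - 2*Q/3 = Q/3)
s(23) + h*B(-1, V(3, -4)) = (⅓)*23 - (-439)*(-1) = 23/3 - 439*1 = 23/3 - 439 = -1294/3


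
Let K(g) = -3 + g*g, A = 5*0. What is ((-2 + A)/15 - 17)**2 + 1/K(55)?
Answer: 199600303/679950 ≈ 293.55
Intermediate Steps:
A = 0
K(g) = -3 + g**2
((-2 + A)/15 - 17)**2 + 1/K(55) = ((-2 + 0)/15 - 17)**2 + 1/(-3 + 55**2) = (-2*1/15 - 17)**2 + 1/(-3 + 3025) = (-2/15 - 17)**2 + 1/3022 = (-257/15)**2 + 1/3022 = 66049/225 + 1/3022 = 199600303/679950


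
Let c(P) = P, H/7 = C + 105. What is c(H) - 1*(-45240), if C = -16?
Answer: 45863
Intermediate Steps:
H = 623 (H = 7*(-16 + 105) = 7*89 = 623)
c(H) - 1*(-45240) = 623 - 1*(-45240) = 623 + 45240 = 45863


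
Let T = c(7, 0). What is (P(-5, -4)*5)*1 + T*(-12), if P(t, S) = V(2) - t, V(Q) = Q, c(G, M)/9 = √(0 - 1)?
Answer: 35 - 108*I ≈ 35.0 - 108.0*I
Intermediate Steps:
c(G, M) = 9*I (c(G, M) = 9*√(0 - 1) = 9*√(-1) = 9*I)
T = 9*I ≈ 9.0*I
P(t, S) = 2 - t
(P(-5, -4)*5)*1 + T*(-12) = ((2 - 1*(-5))*5)*1 + (9*I)*(-12) = ((2 + 5)*5)*1 - 108*I = (7*5)*1 - 108*I = 35*1 - 108*I = 35 - 108*I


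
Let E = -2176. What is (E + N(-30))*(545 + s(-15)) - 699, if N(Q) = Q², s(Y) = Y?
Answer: -676979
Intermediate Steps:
(E + N(-30))*(545 + s(-15)) - 699 = (-2176 + (-30)²)*(545 - 15) - 699 = (-2176 + 900)*530 - 699 = -1276*530 - 699 = -676280 - 699 = -676979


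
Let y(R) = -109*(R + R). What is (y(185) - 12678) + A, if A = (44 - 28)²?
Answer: -52752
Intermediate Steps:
y(R) = -218*R
A = 256 (A = 16² = 256)
(y(185) - 12678) + A = (-218*185 - 12678) + 256 = (-40330 - 12678) + 256 = -53008 + 256 = -52752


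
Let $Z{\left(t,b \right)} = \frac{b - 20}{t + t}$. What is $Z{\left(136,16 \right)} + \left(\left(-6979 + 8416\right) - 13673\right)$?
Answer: $- \frac{832049}{68} \approx -12236.0$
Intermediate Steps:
$Z{\left(t,b \right)} = \frac{-20 + b}{2 t}$
$Z{\left(136,16 \right)} + \left(\left(-6979 + 8416\right) - 13673\right) = \frac{-20 + 16}{2 \cdot 136} + \left(\left(-6979 + 8416\right) - 13673\right) = \frac{1}{2} \cdot \frac{1}{136} \left(-4\right) + \left(1437 - 13673\right) = - \frac{1}{68} - 12236 = - \frac{832049}{68}$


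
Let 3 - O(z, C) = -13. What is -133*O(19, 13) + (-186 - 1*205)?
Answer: -2519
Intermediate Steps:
O(z, C) = 16 (O(z, C) = 3 - 1*(-13) = 3 + 13 = 16)
-133*O(19, 13) + (-186 - 1*205) = -133*16 + (-186 - 1*205) = -2128 + (-186 - 205) = -2128 - 391 = -2519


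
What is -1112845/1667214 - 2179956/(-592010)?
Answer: 1487818897067/493503680070 ≈ 3.0148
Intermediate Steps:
-1112845/1667214 - 2179956/(-592010) = -1112845*1/1667214 - 2179956*(-1/592010) = -1112845/1667214 + 1089978/296005 = 1487818897067/493503680070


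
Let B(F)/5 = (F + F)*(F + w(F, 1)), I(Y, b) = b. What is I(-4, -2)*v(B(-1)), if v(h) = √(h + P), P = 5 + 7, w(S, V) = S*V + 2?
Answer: -4*√3 ≈ -6.9282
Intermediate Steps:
w(S, V) = 2 + S*V
P = 12
B(F) = 10*F*(2 + 2*F) (B(F) = 5*((F + F)*(F + (2 + F*1))) = 5*((2*F)*(F + (2 + F))) = 5*((2*F)*(2 + 2*F)) = 5*(2*F*(2 + 2*F)) = 10*F*(2 + 2*F))
v(h) = √(12 + h) (v(h) = √(h + 12) = √(12 + h))
I(-4, -2)*v(B(-1)) = -2*√(12 + 20*(-1)*(1 - 1)) = -2*√(12 + 20*(-1)*0) = -2*√(12 + 0) = -4*√3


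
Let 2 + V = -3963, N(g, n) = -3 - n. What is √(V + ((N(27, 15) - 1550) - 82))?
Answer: I*√5615 ≈ 74.933*I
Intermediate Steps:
V = -3965 (V = -2 - 3963 = -3965)
√(V + ((N(27, 15) - 1550) - 82)) = √(-3965 + (((-3 - 1*15) - 1550) - 82)) = √(-3965 + (((-3 - 15) - 1550) - 82)) = √(-3965 + ((-18 - 1550) - 82)) = √(-3965 + (-1568 - 82)) = √(-3965 - 1650) = √(-5615) = I*√5615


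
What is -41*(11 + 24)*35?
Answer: -50225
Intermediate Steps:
-41*(11 + 24)*35 = -41*35*35 = -1435*35 = -50225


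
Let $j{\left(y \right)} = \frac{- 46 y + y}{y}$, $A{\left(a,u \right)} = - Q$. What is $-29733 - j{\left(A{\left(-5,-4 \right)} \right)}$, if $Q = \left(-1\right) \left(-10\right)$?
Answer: $-29688$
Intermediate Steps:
$Q = 10$
$A{\left(a,u \right)} = -10$ ($A{\left(a,u \right)} = \left(-1\right) 10 = -10$)
$j{\left(y \right)} = -45$ ($j{\left(y \right)} = \frac{\left(-45\right) y}{y} = -45$)
$-29733 - j{\left(A{\left(-5,-4 \right)} \right)} = -29733 - -45 = -29733 + 45 = -29688$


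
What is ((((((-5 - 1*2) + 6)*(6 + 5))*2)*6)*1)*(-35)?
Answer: 4620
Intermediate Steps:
((((((-5 - 1*2) + 6)*(6 + 5))*2)*6)*1)*(-35) = ((((((-5 - 2) + 6)*11)*2)*6)*1)*(-35) = (((((-7 + 6)*11)*2)*6)*1)*(-35) = (((-1*11*2)*6)*1)*(-35) = ((-11*2*6)*1)*(-35) = (-22*6*1)*(-35) = -132*1*(-35) = -132*(-35) = 4620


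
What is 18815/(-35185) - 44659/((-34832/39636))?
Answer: 3114022911943/61278196 ≈ 50818.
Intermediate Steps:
18815/(-35185) - 44659/((-34832/39636)) = 18815*(-1/35185) - 44659/((-34832*1/39636)) = -3763/7037 - 44659/(-8708/9909) = -3763/7037 - 44659*(-9909/8708) = -3763/7037 + 442526031/8708 = 3114022911943/61278196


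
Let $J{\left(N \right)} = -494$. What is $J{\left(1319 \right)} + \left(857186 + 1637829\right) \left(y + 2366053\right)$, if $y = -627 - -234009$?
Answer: $6485629316031$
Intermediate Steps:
$y = 233382$ ($y = -627 + 234009 = 233382$)
$J{\left(1319 \right)} + \left(857186 + 1637829\right) \left(y + 2366053\right) = -494 + \left(857186 + 1637829\right) \left(233382 + 2366053\right) = -494 + 2495015 \cdot 2599435 = -494 + 6485629316525 = 6485629316031$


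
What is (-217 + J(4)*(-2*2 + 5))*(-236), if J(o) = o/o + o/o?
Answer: 50740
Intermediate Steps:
J(o) = 2 (J(o) = 1 + 1 = 2)
(-217 + J(4)*(-2*2 + 5))*(-236) = (-217 + 2*(-2*2 + 5))*(-236) = (-217 + 2*(-4 + 5))*(-236) = (-217 + 2*1)*(-236) = (-217 + 2)*(-236) = -215*(-236) = 50740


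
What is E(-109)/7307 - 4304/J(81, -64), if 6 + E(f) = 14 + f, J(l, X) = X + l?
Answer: -31451045/124219 ≈ -253.19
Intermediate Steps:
E(f) = 8 + f (E(f) = -6 + (14 + f) = 8 + f)
E(-109)/7307 - 4304/J(81, -64) = (8 - 109)/7307 - 4304/(-64 + 81) = -101*1/7307 - 4304/17 = -101/7307 - 4304*1/17 = -101/7307 - 4304/17 = -31451045/124219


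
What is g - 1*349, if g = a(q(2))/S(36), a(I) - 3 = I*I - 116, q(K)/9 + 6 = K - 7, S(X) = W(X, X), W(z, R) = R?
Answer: -719/9 ≈ -79.889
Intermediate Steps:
S(X) = X
q(K) = -117 + 9*K (q(K) = -54 + 9*(K - 7) = -54 + 9*(-7 + K) = -54 + (-63 + 9*K) = -117 + 9*K)
a(I) = -113 + I**2 (a(I) = 3 + (I*I - 116) = 3 + (I**2 - 116) = 3 + (-116 + I**2) = -113 + I**2)
g = 2422/9 (g = (-113 + (-117 + 9*2)**2)/36 = (-113 + (-117 + 18)**2)*(1/36) = (-113 + (-99)**2)*(1/36) = (-113 + 9801)*(1/36) = 9688*(1/36) = 2422/9 ≈ 269.11)
g - 1*349 = 2422/9 - 1*349 = 2422/9 - 349 = -719/9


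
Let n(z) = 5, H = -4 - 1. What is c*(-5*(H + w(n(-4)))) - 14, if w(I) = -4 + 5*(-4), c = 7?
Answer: 1001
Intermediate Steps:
H = -5
w(I) = -24 (w(I) = -4 - 20 = -24)
c*(-5*(H + w(n(-4)))) - 14 = 7*(-5*(-5 - 24)) - 14 = 7*(-5*(-29)) - 14 = 7*145 - 14 = 1015 - 14 = 1001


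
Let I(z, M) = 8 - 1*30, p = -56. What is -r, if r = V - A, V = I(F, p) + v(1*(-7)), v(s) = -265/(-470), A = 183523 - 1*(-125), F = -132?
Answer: 17264927/94 ≈ 1.8367e+5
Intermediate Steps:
A = 183648 (A = 183523 + 125 = 183648)
v(s) = 53/94 (v(s) = -265*(-1/470) = 53/94)
I(z, M) = -22 (I(z, M) = 8 - 30 = -22)
V = -2015/94 (V = -22 + 53/94 = -2015/94 ≈ -21.436)
r = -17264927/94 (r = -2015/94 - 1*183648 = -2015/94 - 183648 = -17264927/94 ≈ -1.8367e+5)
-r = -1*(-17264927/94) = 17264927/94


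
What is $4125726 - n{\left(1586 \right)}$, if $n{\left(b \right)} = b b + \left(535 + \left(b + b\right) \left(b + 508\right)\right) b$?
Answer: $-10533716628$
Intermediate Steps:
$n{\left(b \right)} = b^{2} + b \left(535 + 2 b \left(508 + b\right)\right)$ ($n{\left(b \right)} = b^{2} + \left(535 + 2 b \left(508 + b\right)\right) b = b^{2} + b \left(535 + 2 b \left(508 + b\right)\right)$)
$4125726 - n{\left(1586 \right)} = 4125726 - 1586 \left(535 + 2 \cdot 1586^{2} + 1017 \cdot 1586\right) = 4125726 - 1586 \left(535 + 2 \cdot 2515396 + 1612962\right) = 4125726 - 1586 \left(535 + 5030792 + 1612962\right) = 4125726 - 1586 \cdot 6644289 = 4125726 - 10537842354 = -10533716628$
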